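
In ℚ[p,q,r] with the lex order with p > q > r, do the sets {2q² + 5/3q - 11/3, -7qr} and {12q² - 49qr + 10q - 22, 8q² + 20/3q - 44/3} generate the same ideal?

Yes, the ideals are equal.

For a fixed monomial order, each ideal has a unique reduced Gröbner basis; comparing bases decides equality.
Buchberger on the first generating set:
f_1 = 2q² + 5/3q - 11/3, LT = q².
f_2 = -7qr, LT = qr.

S(f_1,f_2): lcm = q²r. S = ⅚qr - 11/6r.
  leading term qr: subtract (-5/42)·f_2 from ⅚qr - 11/6r → -11/6r
  leading term r: no divisor's leading term divides it; move -11/6r to the remainder.
  remainder -11/6r ≠ 0; add g_3 = -11/6r to the basis.

S(f_1,g_3): leading monomials are coprime, so the S-polynomial reduces to 0 (Buchberger's first criterion).
S(f_2,g_3): lcm = qr. S = 0.
  remainder 0.

Every S-polynomial of the final basis reduces to 0, so we have a Gröbner basis.
Inter-reduce: drop elements whose leading term is divisible by another's, tail-reduce, and make monic.
Reduced Gröbner basis: {q² + ⅚q - 11/6, r}.

Buchberger on the second generating set:
h_1 = 12q² - 49qr + 10q - 22, LT = q².
h_2 = 8q² + 20/3q - 44/3, LT = q².

S(h_1,h_2): lcm = q². S = -49/12qr.
  leading term qr: no divisor's leading term divides it; move -49/12qr to the remainder.
  remainder -49/12qr ≠ 0; add k_3 = -49/12qr to the basis.

S(h_1,k_3): lcm = q²r. S = -49/12qr² + ⅚qr - 11/6r.
  leading term qr²: subtract (r)·k_3 from -49/12qr² + ⅚qr - 11/6r → ⅚qr - 11/6r
  leading term qr: subtract (-10/49)·k_3 from ⅚qr - 11/6r → -11/6r
  leading term r: no divisor's leading term divides it; move -11/6r to the remainder.
  remainder -11/6r ≠ 0; add k_4 = -11/6r to the basis.

S(h_2,k_3): lcm = q²r. S = ⅚qr - 11/6r.
  leading term qr: subtract (-10/49)·k_3 from ⅚qr - 11/6r → -11/6r
  leading term r: subtract (1)·k_4 from -11/6r → 0
  remainder 0.

S(h_1,k_4): leading monomials are coprime, so the S-polynomial reduces to 0 (Buchberger's first criterion).
S(h_2,k_4): leading monomials are coprime, so the S-polynomial reduces to 0 (Buchberger's first criterion).
S(k_3,k_4): lcm = qr. S = 0.
  remainder 0.

Every S-polynomial of the final basis reduces to 0, so we have a Gröbner basis.
Inter-reduce: drop elements whose leading term is divisible by another's, tail-reduce, and make monic.
Reduced Gröbner basis: {q² + ⅚q - 11/6, r}.

These coincide, so the ideals are equal.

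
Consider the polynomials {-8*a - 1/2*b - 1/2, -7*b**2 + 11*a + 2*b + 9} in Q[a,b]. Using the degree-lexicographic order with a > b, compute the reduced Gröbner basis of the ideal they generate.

G = {b**2 - 3/16*b - 19/16, a + 1/16*b + 1/16}

f_1 = -8*a - 1/2*b - 1/2, LT = a.
f_2 = -7*b**2 + 11*a + 2*b + 9, LT = b**2.

The S-polynomials (S(f_1,f_2)) all reduce to 0 modulo the current basis, so we have a Gröbner basis.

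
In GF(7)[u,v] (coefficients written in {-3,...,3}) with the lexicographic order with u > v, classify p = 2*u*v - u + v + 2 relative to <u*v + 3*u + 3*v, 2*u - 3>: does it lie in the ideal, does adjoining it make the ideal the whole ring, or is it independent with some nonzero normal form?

2*u*v - u + v + 2 lies in I (it reduces to 0).

First compute the reduced Gröbner basis of I by Buchberger's algorithm.
f_1 = u*v + 3*u + 3*v, LT = u*v.
f_2 = 2*u - 3, LT = u.

S(f_1,f_2): lcm = u*v. S = 3*u + v.
  reduce S modulo (f_1, f_2):
  remainder v + 1 ≠ 0; add h_3 = v + 1 to the basis.

The other S-polynomials (S(f_1,h_3), S(f_2,h_3)) all reduce to 0 modulo the current basis, so we have a Gröbner basis.
Inter-reduce: drop elements whose leading term is divisible by another's, tail-reduce, and make monic.
Reduced Gröbner basis: {u + 2, v + 1}.
Label its elements g_1 = u + 2, g_2 = v + 1.

Reduce p = 2*u*v - u + v + 2 modulo G:
  leading term u*v: subtract (2*v)·g_1 from 2*u*v - u + v + 2 → -u - 3*v + 2
  leading term u: subtract (-1)·g_1 from -u - 3*v + 2 → -3*v - 3
  leading term v: subtract (-3)·g_2 from -3*v - 3 → 0
  normal form = 0.
Since the normal form is 0, p ∈ I.

The remainder on division by a Gröbner basis is unique — it is the normal form.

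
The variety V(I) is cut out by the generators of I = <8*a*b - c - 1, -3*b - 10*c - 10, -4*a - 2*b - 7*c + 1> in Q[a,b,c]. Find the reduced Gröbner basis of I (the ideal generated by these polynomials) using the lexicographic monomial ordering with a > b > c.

The reduced Gröbner basis is the canonical form of the ideal for this ordering.

f_1 = 8*a*b - c - 1, LT = a*b.
f_2 = -3*b - 10*c - 10, LT = b.
f_3 = -4*a - 2*b - 7*c + 1, LT = a.

S(f_1,f_2): lcm = a*b. S = -10/3*a*c - 10/3*a - 1/8*c - 1/8.
  leading term a*c: subtract (5/6*c)·f_3 from -10/3*a*c - 10/3*a - 1/8*c - 1/8 → -10/3*a + 5/3*b*c + 35/6*c**2 - 23/24*c - 1/8
  leading term a: subtract (5/6)·f_3 from -10/3*a + 5/3*b*c + 35/6*c**2 - 23/24*c - 1/8 → 5/3*b*c + 5/3*b + 35/6*c**2 + 39/8*c - 23/24
  leading term b*c: subtract (-5/9*c)·f_2 from 5/3*b*c + 5/3*b + 35/6*c**2 + 39/8*c - 23/24 → 5/3*b + 5/18*c**2 - 49/72*c - 23/24
  leading term b: subtract (-5/9)·f_2 from 5/3*b + 5/18*c**2 - 49/72*c - 23/24 → 5/18*c**2 - 449/72*c - 469/72
  leading term c**2: no divisor's leading term divides it; move 5/18*c**2 to the remainder.
  leading term c: no divisor's leading term divides it; move -449/72*c to the remainder.
  leading term 1: no divisor's leading term divides it; move -469/72 to the remainder.
  remainder 5/18*c**2 - 449/72*c - 469/72 ≠ 0; add g_4 = 5/18*c**2 - 449/72*c - 469/72 to the basis.

S(f_1,f_3): lcm = a*b. S = -1/2*b**2 - 7/4*b*c + 1/4*b - 1/8*c - 1/8.
  leading term b**2: subtract (1/6*b)·f_2 from -1/2*b**2 - 7/4*b*c + 1/4*b - 1/8*c - 1/8 → -1/12*b*c + 23/12*b - 1/8*c - 1/8
  leading term b*c: subtract (1/36*c)·f_2 from -1/12*b*c + 23/12*b - 1/8*c - 1/8 → 23/12*b + 5/18*c**2 + 11/72*c - 1/8
  leading term b: subtract (-23/36)·f_2 from 23/12*b + 5/18*c**2 + 11/72*c - 1/8 → 5/18*c**2 - 449/72*c - 469/72
  leading term c**2: subtract (1)·g_4 from 5/18*c**2 - 449/72*c - 469/72 → 0
  remainder 0.

S(f_2,f_3): leading monomials are coprime, so the S-polynomial reduces to 0 (Buchberger's first criterion).
S(f_1,g_4): leading monomials are coprime, so the S-polynomial reduces to 0 (Buchberger's first criterion).
S(f_2,g_4): leading monomials are coprime, so the S-polynomial reduces to 0 (Buchberger's first criterion).
S(f_3,g_4): leading monomials are coprime, so the S-polynomial reduces to 0 (Buchberger's first criterion).
Every S-polynomial of the final basis reduces to 0, so we have a Gröbner basis.
Inter-reduce: drop elements whose leading term is divisible by another's, tail-reduce, and make monic.

G = {a + 1/12*c - 23/12, b + 10/3*c + 10/3, c**2 - 449/20*c - 469/20}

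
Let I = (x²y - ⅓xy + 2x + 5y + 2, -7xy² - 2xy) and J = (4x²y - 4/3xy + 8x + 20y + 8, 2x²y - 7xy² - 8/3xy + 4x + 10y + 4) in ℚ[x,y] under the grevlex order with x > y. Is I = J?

For a fixed monomial order, each ideal has a unique reduced Gröbner basis; comparing bases decides equality.
Buchberger on the first generating set:
f_1 = x²y - ⅓xy + 2x + 5y + 2, LT = x²y.
f_2 = -7xy² - 2xy, LT = xy².

S(f_1,f_2): lcm = x²y². S = -2/7x²y - ⅓xy² + 2xy + 5y² + 2y.
  leading term x²y: subtract (-2/7)·f_1 from -2/7x²y - ⅓xy² + 2xy + 5y² + 2y → -⅓xy² + 40/21xy + 5y² + 4/7x + 24/7y + 4/7
  leading term xy²: subtract (1/21)·f_2 from -⅓xy² + 40/21xy + 5y² + 4/7x + 24/7y + 4/7 → 2xy + 5y² + 4/7x + 24/7y + 4/7
  leading term xy: no divisor's leading term divides it; move 2xy to the remainder.
  leading term y²: no divisor's leading term divides it; move 5y² to the remainder.
  leading term x: no divisor's leading term divides it; move 4/7x to the remainder.
  leading term y: no divisor's leading term divides it; move 24/7y to the remainder.
  leading term 1: no divisor's leading term divides it; move 4/7 to the remainder.
  remainder 2xy + 5y² + 4/7x + 24/7y + 4/7 ≠ 0; add g_3 = 2xy + 5y² + 4/7x + 24/7y + 4/7 to the basis.

S(f_1,g_3): lcm = x²y. S = -5/2xy² - 2/7x² - 43/21xy + 12/7x + 5y + 2.
  leading term xy²: subtract (5/14)·f_2 from -5/2xy² - 2/7x² - 43/21xy + 12/7x + 5y + 2 → -2/7x² - 4/3xy + 12/7x + 5y + 2
  leading term x²: no divisor's leading term divides it; move -2/7x² to the remainder.
  leading term xy: subtract (-⅔)·g_3 from -4/3xy + 12/7x + 5y + 2 → 10/3y² + 44/21x + 51/7y + 50/21
  leading term y²: no divisor's leading term divides it; move 10/3y² to the remainder.
  leading term x: no divisor's leading term divides it; move 44/21x to the remainder.
  leading term y: no divisor's leading term divides it; move 51/7y to the remainder.
  leading term 1: no divisor's leading term divides it; move 50/21 to the remainder.
  remainder -2/7x² + 10/3y² + 44/21x + 51/7y + 50/21 ≠ 0; add g_4 = -2/7x² + 10/3y² + 44/21x + 51/7y + 50/21 to the basis.

S(f_2,g_3): lcm = xy². S = -5/2y³ - 12/7y² - 2/7y.
  leading term y³: no divisor's leading term divides it; move -5/2y³ to the remainder.
  leading term y²: no divisor's leading term divides it; move -12/7y² to the remainder.
  leading term y: no divisor's leading term divides it; move -2/7y to the remainder.
  remainder -5/2y³ - 12/7y² - 2/7y ≠ 0; add g_5 = -5/2y³ - 12/7y² - 2/7y to the basis.

The other S-polynomials (S(f_1,g_4), S(f_2,g_4), S(g_3,g_4), S(f_1,g_5), S(f_2,g_5), S(g_3,g_5), S(g_4,g_5)) all reduce to 0 modulo the current basis, so we have a Gröbner basis.
Inter-reduce: drop elements whose leading term is divisible by another's, tail-reduce, and make monic.
Reduced Gröbner basis: {y³ + 24/35y² + 4/35y, x² - 35/3y² - 22/3x - 51/2y - 25/3, xy + 5/2y² + 2/7x + 12/7y + 2/7}.

Buchberger on the second generating set:
h_1 = 4x²y - 4/3xy + 8x + 20y + 8, LT = x²y.
h_2 = 2x²y - 7xy² - 8/3xy + 4x + 10y + 4, LT = x²y.

S(h_1,h_2): lcm = x²y. S = 7/2xy² + xy.
  leading term xy²: no divisor's leading term divides it; move 7/2xy² to the remainder.
  leading term xy: no divisor's leading term divides it; move xy to the remainder.
  remainder 7/2xy² + xy ≠ 0; add k_3 = 7/2xy² + xy to the basis.

S(h_1,k_3): lcm = x²y². S = -2/7x²y - ⅓xy² + 2xy + 5y² + 2y.
  leading term x²y: subtract (-1/14)·h_1 from -2/7x²y - ⅓xy² + 2xy + 5y² + 2y → -⅓xy² + 40/21xy + 5y² + 4/7x + 24/7y + 4/7
  leading term xy²: subtract (-2/21)·k_3 from -⅓xy² + 40/21xy + 5y² + 4/7x + 24/7y + 4/7 → 2xy + 5y² + 4/7x + 24/7y + 4/7
  leading term xy: no divisor's leading term divides it; move 2xy to the remainder.
  leading term y²: no divisor's leading term divides it; move 5y² to the remainder.
  leading term x: no divisor's leading term divides it; move 4/7x to the remainder.
  leading term y: no divisor's leading term divides it; move 24/7y to the remainder.
  leading term 1: no divisor's leading term divides it; move 4/7 to the remainder.
  remainder 2xy + 5y² + 4/7x + 24/7y + 4/7 ≠ 0; add k_4 = 2xy + 5y² + 4/7x + 24/7y + 4/7 to the basis.

S(h_1,k_4): lcm = x²y. S = -5/2xy² - 2/7x² - 43/21xy + 12/7x + 5y + 2.
  leading term xy²: subtract (-5/7)·k_3 from -5/2xy² - 2/7x² - 43/21xy + 12/7x + 5y + 2 → -2/7x² - 4/3xy + 12/7x + 5y + 2
  leading term x²: no divisor's leading term divides it; move -2/7x² to the remainder.
  leading term xy: subtract (-⅔)·k_4 from -4/3xy + 12/7x + 5y + 2 → 10/3y² + 44/21x + 51/7y + 50/21
  leading term y²: no divisor's leading term divides it; move 10/3y² to the remainder.
  leading term x: no divisor's leading term divides it; move 44/21x to the remainder.
  leading term y: no divisor's leading term divides it; move 51/7y to the remainder.
  leading term 1: no divisor's leading term divides it; move 50/21 to the remainder.
  remainder -2/7x² + 10/3y² + 44/21x + 51/7y + 50/21 ≠ 0; add k_5 = -2/7x² + 10/3y² + 44/21x + 51/7y + 50/21 to the basis.

S(k_3,k_4): lcm = xy². S = -5/2y³ - 12/7y² - 2/7y.
  leading term y³: no divisor's leading term divides it; move -5/2y³ to the remainder.
  leading term y²: no divisor's leading term divides it; move -12/7y² to the remainder.
  leading term y: no divisor's leading term divides it; move -2/7y to the remainder.
  remainder -5/2y³ - 12/7y² - 2/7y ≠ 0; add k_6 = -5/2y³ - 12/7y² - 2/7y to the basis.

The other S-polynomials (S(h_2,k_3), S(h_2,k_4), S(h_1,k_5), S(h_2,k_5), S(k_3,k_5), S(k_4,k_5), S(h_1,k_6), S(h_2,k_6), S(k_3,k_6), S(k_4,k_6), S(k_5,k_6)) all reduce to 0 modulo the current basis, so we have a Gröbner basis.
Inter-reduce: drop elements whose leading term is divisible by another's, tail-reduce, and make monic.
Reduced Gröbner basis: {y³ + 24/35y² + 4/35y, x² - 35/3y² - 22/3x - 51/2y - 25/3, xy + 5/2y² + 2/7x + 12/7y + 2/7}.

These coincide, so the ideals are equal.
The choice of monomial ordering does not affect the verdict — as long as both bases are computed under the same ordering, their equality decides ideal equality.

Yes, the ideals are equal.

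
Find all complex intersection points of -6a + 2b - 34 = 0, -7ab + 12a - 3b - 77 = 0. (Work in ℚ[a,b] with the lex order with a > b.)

{(-4, 5), (-32/21, 87/7)}

Compute a lex Gröbner basis by Buchberger's algorithm.
f_1 = -6a + 2b - 34, LT = a.
f_2 = -7ab + 12a - 3b - 77, LT = ab.

S(f_1,f_2): lcm = ab. S = 12/7a - ⅓b² + 110/21b - 11.
  leading term a: subtract (-2/7)·f_1 from 12/7a - ⅓b² + 110/21b - 11 → -⅓b² + 122/21b - 145/7
  leading term b²: no divisor's leading term divides it; move -⅓b² to the remainder.
  leading term b: no divisor's leading term divides it; move 122/21b to the remainder.
  leading term 1: no divisor's leading term divides it; move -145/7 to the remainder.
  remainder -⅓b² + 122/21b - 145/7 ≠ 0; add h_3 = -⅓b² + 122/21b - 145/7 to the basis.

The other S-polynomials (S(f_1,h_3), S(f_2,h_3)) all reduce to 0 modulo the current basis, so we have a Gröbner basis.
Inter-reduce: drop elements whose leading term is divisible by another's, tail-reduce, and make monic.
Reduced Gröbner basis: {a - ⅓b + 17/3, b² - 122/7b + 435/7}.

Elimination: the polynomial b² - 122/7b + 435/7 lies in the elimination ideal for b, so b ∈ {5, 87/7}. For each such b, the remaining basis elements (now univariate) give the rest of the solution.
  b = 5: the earlier basis element becomes a + 4 = 0, giving a = -4 — point (-4, 5).
  b = 87/7: the earlier basis element becomes a + 32/21 = 0, giving a = -32/21 — point (-32/21, 87/7).
Check: every point annihilates each of the original generators.
This is the nonlinear analogue of row-reducing a linear system.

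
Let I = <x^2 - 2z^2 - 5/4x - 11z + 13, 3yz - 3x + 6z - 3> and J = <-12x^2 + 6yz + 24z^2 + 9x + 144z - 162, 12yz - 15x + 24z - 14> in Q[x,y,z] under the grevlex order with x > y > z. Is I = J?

For a fixed monomial order, each ideal has a unique reduced Gröbner basis; comparing bases decides equality.
Buchberger on the first generating set:
f_1 = x^2 - 2z^2 - 5/4x - 11z + 13, LT = x^2.
f_2 = 3yz - 3x + 6z - 3, LT = yz.

The S-polynomials (S(f_1,f_2)) all reduce to 0 modulo the current basis, so we have a Gröbner basis.
Inter-reduce: drop elements whose leading term is divisible by another's, tail-reduce, and make monic.
Reduced Gröbner basis: {x^2 - 2z^2 - 5/4x - 11z + 13, yz - x + 2z - 1}.

Buchberger on the second generating set:
h_1 = -12x^2 + 6yz + 24z^2 + 9x + 144z - 162, LT = x^2.
h_2 = 12yz - 15x + 24z - 14, LT = yz.

The S-polynomials (S(h_1,h_2)) all reduce to 0 modulo the current basis, so we have a Gröbner basis.
Inter-reduce: drop elements whose leading term is divisible by another's, tail-reduce, and make monic.
Reduced Gröbner basis: {x^2 - 2z^2 - 11/8x - 11z + 155/12, yz - 5/4x + 2z - 7/6}.

Since the reduced bases disagree, the two ideals are not the same.

No, the ideals differ.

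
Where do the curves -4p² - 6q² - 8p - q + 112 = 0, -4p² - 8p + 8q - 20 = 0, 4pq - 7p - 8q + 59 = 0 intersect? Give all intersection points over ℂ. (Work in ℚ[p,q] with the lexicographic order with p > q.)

Compute a lex Gröbner basis by Buchberger's algorithm.
f_1 = -4p² - 8p - 6q² - q + 112, LT = p².
f_2 = -4p² - 8p + 8q - 20, LT = p².
f_3 = 4pq - 7p - 8q + 59, LT = pq.

S(f_1,f_2): lcm = p². S = 3/2q² + 9/4q - 33.
  reduce S modulo (f_1, f_2, f_3):
  remainder 3/2q² + 9/4q - 33 ≠ 0; add h_4 = 3/2q² + 9/4q - 33 to the basis.

S(f_1,f_3): lcm = p²q. S = 7/4p² + 4pq - 59/4p + 3/2q³ + ¼q² - 28q.
  reduce S modulo (f_1, f_2, f_3, h_4):
  remainder -45/4p + 39/2q - 447/4 ≠ 0; add h_5 = -45/4p + 39/2q - 447/4 to the basis.

S(f_3,h_4): lcm = pq². S = -13/4pq + 22p - 2q² + 59/4q.
  reduce S modulo (f_1, f_2, f_3, h_4, h_5):
  remainder 1581/40q - 1581/10 ≠ 0; add h_6 = 1581/40q - 1581/10 to the basis.

The other S-polynomials (S(f_2,f_3), S(f_1,h_4), S(f_2,h_4), S(f_1,h_5), S(f_2,h_5), S(f_3,h_5), S(h_4,h_5), S(f_1,h_6), S(f_2,h_6), S(f_3,h_6), S(h_4,h_6), S(h_5,h_6)) all reduce to 0 modulo the current basis, so we have a Gröbner basis.
Inter-reduce: drop elements whose leading term is divisible by another's, tail-reduce, and make monic.
Reduced Gröbner basis: {p + 3, q - 4}.

A lex Gröbner basis eliminates variables successively. Here q - 4 depends only on q, with roots {4}; lifting each root through the earlier basis elements recovers the full solutions.
  q = 4: the earlier basis element becomes p + 3 = 0, giving p = -3 — point (-3, 4).

{(-3, 4)}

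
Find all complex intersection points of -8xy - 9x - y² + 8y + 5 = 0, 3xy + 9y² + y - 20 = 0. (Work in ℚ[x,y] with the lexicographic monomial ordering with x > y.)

{(-4, -1), (893/621 - 8*sqrt(3226)/621, -22/69 + 2*sqrt(3226)/69), (8*sqrt(3226)/621 + 893/621, -2*sqrt(3226)/69 - 22/69)}

Compute a lex Gröbner basis by Buchberger's algorithm.
f_1 = -8xy - 9x - y² + 8y + 5, LT = xy.
f_2 = 3xy + 9y² + y - 20, LT = xy.

S(f_1,f_2): lcm = xy. S = 9/8x - 23/8y² - 4/3y + 145/24.
  leading term x: no divisor's leading term divides it; move 9/8x to the remainder.
  leading term y²: no divisor's leading term divides it; move -23/8y² to the remainder.
  leading term y: no divisor's leading term divides it; move -4/3y to the remainder.
  leading term 1: no divisor's leading term divides it; move 145/24 to the remainder.
  remainder 9/8x - 23/8y² - 4/3y + 145/24 ≠ 0; add h_3 = 9/8x - 23/8y² - 4/3y + 145/24 to the basis.

S(f_1,h_3): lcm = xy. S = 9/8x + 23/9y³ + 283/216y² - 172/27y - ⅝.
  leading term x: subtract (1)·h_3 from 9/8x + 23/9y³ + 283/216y² - 172/27y - ⅝ → 23/9y³ + 113/27y² - 136/27y - 20/3
  leading term y³: no divisor's leading term divides it; move 23/9y³ to the remainder.
  leading term y²: no divisor's leading term divides it; move 113/27y² to the remainder.
  leading term y: no divisor's leading term divides it; move -136/27y to the remainder.
  leading term 1: no divisor's leading term divides it; move -20/3 to the remainder.
  remainder 23/9y³ + 113/27y² - 136/27y - 20/3 ≠ 0; add h_4 = 23/9y³ + 113/27y² - 136/27y - 20/3 to the basis.

S(f_2,h_3): lcm = xy. S = 23/9y³ + 113/27y² - 136/27y - 20/3.
  leading term y³: subtract (1)·h_4 from 23/9y³ + 113/27y² - 136/27y - 20/3 → 0
  remainder 0.

S(f_1,h_4): lcm = xy³. S = -283/552xy² + 136/69xy + 60/23x + ⅛y⁴ - y³ - ⅝y².
  leading term xy²: subtract (283/4416y)·f_1 from -283/552xy² + 136/69xy + 60/23x + ⅛y⁴ - y³ - ⅝y² → 11251/4416xy + 60/23x + ⅛y⁴ - 4133/4416y³ - 157/138y² - 1415/4416y
  leading term xy: subtract (-11251/35328)·f_1 from 11251/4416xy + 60/23x + ⅛y⁴ - 4133/4416y³ - 157/138y² - 1415/4416y → -3033/11776x + ⅛y⁴ - 4133/4416y³ - 51443/35328y² + 2459/1104y + 56255/35328
  leading term x: subtract (-337/1472)·h_3 from -3033/11776x + ⅛y⁴ - 4133/4416y³ - 51443/35328y² + 2459/1104y + 56255/35328 → ⅛y⁴ - 4133/4416y³ - 9337/4416y² + 1061/552y + 1095/368
  leading term y⁴: subtract (9/184y)·h_4 from ⅛y⁴ - 4133/4416y³ - 9337/4416y² + 1061/552y + 1095/368 → -73/64y³ - 8249/4416y² + 1241/552y + 1095/368
  leading term y³: subtract (-657/1472)·h_4 from -73/64y³ - 8249/4416y² + 1241/552y + 1095/368 → 0
  remainder 0.

S(f_2,h_4): lcm = xy³. S = -113/69xy² + 136/69xy + 60/23x + 3y⁴ + ⅓y³ - 20/3y².
  leading term xy²: subtract (113/552y)·f_1 from -113/69xy² + 136/69xy + 60/23x + 3y⁴ + ⅓y³ - 20/3y² → 2105/552xy + 60/23x + 3y⁴ + 99/184y³ - 191/23y² - 565/552y
  leading term xy: subtract (-2105/4416)·f_1 from 2105/552xy + 60/23x + 3y⁴ + 99/184y³ - 191/23y² - 565/552y → -2475/1472x + 3y⁴ + 99/184y³ - 38777/4416y² + 385/138y + 10525/4416
  leading term x: subtract (-275/184)·h_3 from -2475/1472x + 3y⁴ + 99/184y³ - 38777/4416y² + 385/138y + 10525/4416 → 3y⁴ + 99/184y³ - 7219/552y² + 55/69y + 525/46
  leading term y⁴: subtract (27/23y)·h_4 from 3y⁴ + 99/184y³ - 7219/552y² + 55/69y + 525/46 → -35/8y³ - 3955/552y² + 595/69y + 525/46
  leading term y³: subtract (-315/184)·h_4 from -35/8y³ - 3955/552y² + 595/69y + 525/46 → 0
  remainder 0.

S(h_3,h_4): leading monomials are coprime, so the S-polynomial reduces to 0 (Buchberger's first criterion).
Every S-polynomial of the final basis reduces to 0, so we have a Gröbner basis.
Inter-reduce: drop elements whose leading term is divisible by another's, tail-reduce, and make monic.
Reduced Gröbner basis: {x - 23/9y² - 32/27y + 145/27, y³ + 113/69y² - 136/69y - 60/23}.

Elimination: the polynomial y³ + 113/69y² - 136/69y - 60/23 lies in the elimination ideal for y, so y ∈ {-1, -22/69 + 2*sqrt(3226)/69, -2*sqrt(3226)/69 - 22/69}. For each such y, the remaining basis elements (now univariate) give the rest of the solution.
  y = -1: the earlier basis element becomes x + 4 = 0, giving x = -4 — point (-4, -1).
  y = -22/69 + 2*sqrt(3226)/69: the earlier basis element becomes x - 893/621 + 8*sqrt(3226)/621 = 0, giving x = 893/621 - 8*sqrt(3226)/621 — point (893/621 - 8*sqrt(3226)/621, -22/69 + 2*sqrt(3226)/69).
  y = -2*sqrt(3226)/69 - 22/69: the earlier basis element becomes x - 893/621 - 8*sqrt(3226)/621 = 0, giving x = 8*sqrt(3226)/621 + 893/621 — point (8*sqrt(3226)/621 + 893/621, -2*sqrt(3226)/69 - 22/69).
Check: every point annihilates each of the original generators.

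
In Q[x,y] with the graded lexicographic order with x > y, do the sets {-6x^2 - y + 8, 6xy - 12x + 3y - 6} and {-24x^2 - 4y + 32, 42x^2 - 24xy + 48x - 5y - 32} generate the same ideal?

Two ideals are equal iff their reduced Gröbner bases coincide (the reduced basis is unique for a fixed ordering).
Buchberger on the first generating set:
f_1 = -6x^2 - y + 8, LT = x^2.
f_2 = 6xy - 12x + 3y - 6, LT = xy.

S(f_1,f_2): lcm = x^2y. S = 2x^2 - 1/2xy + 1/6y^2 + x - 4/3y.
  leading term x^2: subtract (-1/3)·f_1 from 2x^2 - 1/2xy + 1/6y^2 + x - 4/3y → -1/2xy + 1/6y^2 + x - 5/3y + 8/3
  leading term xy: subtract (-1/12)·f_2 from -1/2xy + 1/6y^2 + x - 5/3y + 8/3 → 1/6y^2 - 17/12y + 13/6
  leading term y^2: no divisor's leading term divides it; move 1/6y^2 to the remainder.
  leading term y: no divisor's leading term divides it; move -17/12y to the remainder.
  leading term 1: no divisor's leading term divides it; move 13/6 to the remainder.
  remainder 1/6y^2 - 17/12y + 13/6 ≠ 0; add g_3 = 1/6y^2 - 17/12y + 13/6 to the basis.

S(f_1,g_3): leading monomials are coprime, so the S-polynomial reduces to 0 (Buchberger's first criterion).
S(f_2,g_3): lcm = xy^2. S = 13/2xy + 1/2y^2 - 13x - y.
  leading term xy: subtract (13/12)·f_2 from 13/2xy + 1/2y^2 - 13x - y → 1/2y^2 - 17/4y + 13/2
  leading term y^2: subtract (3)·g_3 from 1/2y^2 - 17/4y + 13/2 → 0
  remainder 0.

Every S-polynomial of the final basis reduces to 0, so we have a Gröbner basis.
Inter-reduce: drop elements whose leading term is divisible by another's, tail-reduce, and make monic.
Reduced Gröbner basis: {x^2 + 1/6y - 4/3, xy - 2x + 1/2y - 1, y^2 - 17/2y + 13}.

Buchberger on the second generating set:
h_1 = -24x^2 - 4y + 32, LT = x^2.
h_2 = 42x^2 - 24xy + 48x - 5y - 32, LT = x^2.

S(h_1,h_2): lcm = x^2. S = 4/7xy - 8/7x + 2/7y - 4/7.
  leading term xy: no divisor's leading term divides it; move 4/7xy to the remainder.
  leading term x: no divisor's leading term divides it; move -8/7x to the remainder.
  leading term y: no divisor's leading term divides it; move 2/7y to the remainder.
  leading term 1: no divisor's leading term divides it; move -4/7 to the remainder.
  remainder 4/7xy - 8/7x + 2/7y - 4/7 ≠ 0; add k_3 = 4/7xy - 8/7x + 2/7y - 4/7 to the basis.

S(h_1,k_3): lcm = x^2y. S = 2x^2 - 1/2xy + 1/6y^2 + x - 4/3y.
  leading term x^2: subtract (-1/12)·h_1 from 2x^2 - 1/2xy + 1/6y^2 + x - 4/3y → -1/2xy + 1/6y^2 + x - 5/3y + 8/3
  leading term xy: subtract (-7/8)·k_3 from -1/2xy + 1/6y^2 + x - 5/3y + 8/3 → 1/6y^2 - 17/12y + 13/6
  leading term y^2: no divisor's leading term divides it; move 1/6y^2 to the remainder.
  leading term y: no divisor's leading term divides it; move -17/12y to the remainder.
  leading term 1: no divisor's leading term divides it; move 13/6 to the remainder.
  remainder 1/6y^2 - 17/12y + 13/6 ≠ 0; add k_4 = 1/6y^2 - 17/12y + 13/6 to the basis.

S(h_2,k_3): lcm = x^2y. S = -4/7xy^2 + 2x^2 + 9/14xy - 5/42y^2 + x - 16/21y.
  leading term xy^2: subtract (-y)·k_3 from -4/7xy^2 + 2x^2 + 9/14xy - 5/42y^2 + x - 16/21y → 2x^2 - 1/2xy + 1/6y^2 + x - 4/3y
  leading term x^2: subtract (-1/12)·h_1 from 2x^2 - 1/2xy + 1/6y^2 + x - 4/3y → -1/2xy + 1/6y^2 + x - 5/3y + 8/3
  leading term xy: subtract (-7/8)·k_3 from -1/2xy + 1/6y^2 + x - 5/3y + 8/3 → 1/6y^2 - 17/12y + 13/6
  leading term y^2: subtract (1)·k_4 from 1/6y^2 - 17/12y + 13/6 → 0
  remainder 0.

S(h_1,k_4): leading monomials are coprime, so the S-polynomial reduces to 0 (Buchberger's first criterion).
S(h_2,k_4): leading monomials are coprime, so the S-polynomial reduces to 0 (Buchberger's first criterion).
S(k_3,k_4): lcm = xy^2. S = 13/2xy + 1/2y^2 - 13x - y.
  leading term xy: subtract (91/8)·k_3 from 13/2xy + 1/2y^2 - 13x - y → 1/2y^2 - 17/4y + 13/2
  leading term y^2: subtract (3)·k_4 from 1/2y^2 - 17/4y + 13/2 → 0
  remainder 0.

Every S-polynomial of the final basis reduces to 0, so we have a Gröbner basis.
Inter-reduce: drop elements whose leading term is divisible by another's, tail-reduce, and make monic.
Reduced Gröbner basis: {x^2 + 1/6y - 4/3, xy - 2x + 1/2y - 1, y^2 - 17/2y + 13}.

These coincide, so the ideals are equal.
The choice of monomial ordering does not affect the verdict — as long as both bases are computed under the same ordering, their equality decides ideal equality.

Yes, the ideals are equal.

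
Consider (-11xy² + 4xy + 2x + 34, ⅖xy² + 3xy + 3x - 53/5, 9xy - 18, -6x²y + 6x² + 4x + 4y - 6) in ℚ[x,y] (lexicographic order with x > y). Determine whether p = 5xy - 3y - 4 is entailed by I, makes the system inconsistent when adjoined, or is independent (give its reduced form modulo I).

First compute the reduced Gröbner basis of I by Buchberger's algorithm.
f_1 = -11xy² + 4xy + 2x + 34, LT = xy².
f_2 = ⅖xy² + 3xy + 3x - 53/5, LT = xy².
f_3 = 9xy - 18, LT = xy.
f_4 = -6x²y + 6x² + 4x + 4y - 6, LT = x²y.

S(f_1,f_2): lcm = xy². S = -173/22xy - 169/22x + 515/22.
  leading term xy: subtract (-173/198)·f_3 from -173/22xy - 169/22x + 515/22 → -169/22x + 169/22
  leading term x: no divisor's leading term divides it; move -169/22x to the remainder.
  leading term 1: no divisor's leading term divides it; move 169/22 to the remainder.
  remainder -169/22x + 169/22 ≠ 0; add h_5 = -169/22x + 169/22 to the basis.

S(f_1,f_3): lcm = xy². S = -4/11xy - 2/11x + 2y - 34/11.
  leading term xy: subtract (-4/99)·f_3 from -4/11xy - 2/11x + 2y - 34/11 → -2/11x + 2y - 42/11
  leading term x: subtract (4/169)·h_5 from -2/11x + 2y - 42/11 → 2y - 4
  leading term y: no divisor's leading term divides it; move 2y to the remainder.
  leading term 1: no divisor's leading term divides it; move -4 to the remainder.
  remainder 2y - 4 ≠ 0; add h_6 = 2y - 4 to the basis.

The other S-polynomials (S(f_1,f_4), S(f_2,f_3), S(f_2,f_4), S(f_3,f_4), S(f_1,h_5), S(f_2,h_5), S(f_3,h_5), S(f_4,h_5), S(f_1,h_6), S(f_2,h_6), S(f_3,h_6), S(f_4,h_6), S(h_5,h_6)) all reduce to 0 modulo the current basis, so we have a Gröbner basis.
Inter-reduce: drop elements whose leading term is divisible by another's, tail-reduce, and make monic.
Reduced Gröbner basis: {x - 1, y - 2}.
Label its elements g_1 = x - 1, g_2 = y - 2.

Reduce p = 5xy - 3y - 4 modulo G:
  leading term xy: subtract (5y)·g_1 from 5xy - 3y - 4 → 2y - 4
  leading term y: subtract (2)·g_2 from 2y - 4 → 0
  normal form = 0.
Since the normal form is 0, p ∈ I.

The remainder on division by a Gröbner basis is unique — it is the normal form.

5xy - 3y - 4 lies in I (it reduces to 0).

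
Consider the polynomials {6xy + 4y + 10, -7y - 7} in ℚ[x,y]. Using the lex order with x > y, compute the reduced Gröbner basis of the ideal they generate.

f_1 = 6xy + 4y + 10, LT = xy.
f_2 = -7y - 7, LT = y.

S(f_1,f_2): lcm = xy. S = -x + ⅔y + 5/3.
  leading term x: no divisor's leading term divides it; move -x to the remainder.
  leading term y: subtract (-2/21)·f_2 from ⅔y + 5/3 → 1
  leading term 1: no divisor's leading term divides it; move 1 to the remainder.
  remainder -x + 1 ≠ 0; add g_3 = -x + 1 to the basis.

The other S-polynomials (S(f_1,g_3), S(f_2,g_3)) all reduce to 0 modulo the current basis, so we have a Gröbner basis.
Inter-reduce: drop elements whose leading term is divisible by another's, tail-reduce, and make monic.

G = {x - 1, y + 1}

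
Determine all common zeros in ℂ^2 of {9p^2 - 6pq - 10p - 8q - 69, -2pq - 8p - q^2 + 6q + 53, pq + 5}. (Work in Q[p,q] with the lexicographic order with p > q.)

{(1, -5)}

Compute a lex Gröbner basis by Buchberger's algorithm.
f_1 = 9p^2 - 6pq - 10p - 8q - 69, LT = p^2.
f_2 = -2pq - 8p - q^2 + 6q + 53, LT = pq.
f_3 = pq + 5, LT = pq.

S(f_1,f_2): lcm = p^2q. S = -4p^2 - 7/6pq^2 + 17/9pq + 53/2p - 8/9q^2 - 23/3q.
  leading term p^2: subtract (-4/9)·f_1 from -4p^2 - 7/6pq^2 + 17/9pq + 53/2p - 8/9q^2 - 23/3q → -7/6pq^2 - 7/9pq + 397/18p - 8/9q^2 - 101/9q - 92/3
  leading term pq^2: subtract (7/12q)·f_2 from -7/6pq^2 - 7/9pq + 397/18p - 8/9q^2 - 101/9q - 92/3 → 35/9pq + 397/18p + 7/12q^3 - 79/18q^2 - 1517/36q - 92/3
  leading term pq: subtract (-35/18)·f_2 from 35/9pq + 397/18p + 7/12q^3 - 79/18q^2 - 1517/36q - 92/3 → 13/2p + 7/12q^3 - 19/3q^2 - 1097/36q + 1303/18
  leading term p: no divisor's leading term divides it; move 13/2p to the remainder.
  leading term q^3: no divisor's leading term divides it; move 7/12q^3 to the remainder.
  leading term q^2: no divisor's leading term divides it; move -19/3q^2 to the remainder.
  leading term q: no divisor's leading term divides it; move -1097/36q to the remainder.
  leading term 1: no divisor's leading term divides it; move 1303/18 to the remainder.
  remainder 13/2p + 7/12q^3 - 19/3q^2 - 1097/36q + 1303/18 ≠ 0; add h_4 = 13/2p + 7/12q^3 - 19/3q^2 - 1097/36q + 1303/18 to the basis.

S(f_1,f_3): lcm = p^2q. S = -2/3pq^2 - 10/9pq - 5p - 8/9q^2 - 23/3q.
  leading term pq^2: subtract (1/3q)·f_2 from -2/3pq^2 - 10/9pq - 5p - 8/9q^2 - 23/3q → 14/9pq - 5p + 1/3q^3 - 26/9q^2 - 76/3q
  leading term pq: subtract (-7/9)·f_2 from 14/9pq - 5p + 1/3q^3 - 26/9q^2 - 76/3q → -101/9p + 1/3q^3 - 11/3q^2 - 62/3q + 371/9
  leading term p: subtract (-202/117)·h_4 from -101/9p + 1/3q^3 - 11/3q^2 - 62/3q + 371/9 → 941/702q^3 - 5125/351q^2 - 154321/2106q + 175010/1053
  leading term q^3: no divisor's leading term divides it; move 941/702q^3 to the remainder.
  leading term q^2: no divisor's leading term divides it; move -5125/351q^2 to the remainder.
  leading term q: no divisor's leading term divides it; move -154321/2106q to the remainder.
  leading term 1: no divisor's leading term divides it; move 175010/1053 to the remainder.
  remainder 941/702q^3 - 5125/351q^2 - 154321/2106q + 175010/1053 ≠ 0; add h_5 = 941/702q^3 - 5125/351q^2 - 154321/2106q + 175010/1053 to the basis.

S(f_2,f_3): lcm = pq. S = 4p + 1/2q^2 - 3q - 63/2.
  leading term p: subtract (8/13)·h_4 from 4p + 1/2q^2 - 3q - 63/2 → -14/39q^3 + 343/78q^2 + 1843/117q - 17795/234
  leading term q^3: subtract (-252/941)·h_5 from -14/39q^3 + 343/78q^2 + 1843/117q - 17795/234 → 917/1882q^2 - 3643/941q - 59355/1882
  leading term q^2: no divisor's leading term divides it; move 917/1882q^2 to the remainder.
  leading term q: no divisor's leading term divides it; move -3643/941q to the remainder.
  leading term 1: no divisor's leading term divides it; move -59355/1882 to the remainder.
  remainder 917/1882q^2 - 3643/941q - 59355/1882 ≠ 0; add h_6 = 917/1882q^2 - 3643/941q - 59355/1882 to the basis.

S(f_1,h_4): lcm = p^2. S = -7/78pq^3 + 38/39pq^2 + 941/234pq - 1433/117p - 8/9q - 23/3.
  leading term pq^3: subtract (7/156q^2)·f_2 from -7/78pq^3 + 38/39pq^2 + 941/234pq - 1433/117p - 8/9q - 23/3 → 4/3pq^2 + 941/234pq - 1433/117p + 7/156q^4 - 7/26q^3 - 371/156q^2 - 8/9q - 23/3
  leading term pq^2: subtract (-2/3q)·f_2 from 4/3pq^2 + 941/234pq - 1433/117p + 7/156q^4 - 7/26q^3 - 371/156q^2 - 8/9q - 23/3 → -307/234pq - 1433/117p + 7/156q^4 - 73/78q^3 + 253/156q^2 + 310/9q - 23/3
  leading term pq: subtract (307/468)·f_2 from -307/234pq - 1433/117p + 7/156q^4 - 73/78q^3 + 253/156q^2 + 310/9q - 23/3 → -7p + 7/156q^4 - 73/78q^3 + 41/18q^2 + 7139/234q - 19859/468
  leading term p: subtract (-14/13)·h_4 from -7p + 7/156q^4 - 73/78q^3 + 41/18q^2 + 7139/234q - 19859/468 → 7/156q^4 - 4/13q^3 - 1063/234q^2 - 30/13q + 16625/468
  leading term q^4: subtract (63/1882q)·h_5 from 7/156q^4 - 4/13q^3 - 1063/234q^2 - 30/13q + 16625/468 → 13291/73398q^3 - 306773/146796q^2 - 866605/110097q + 16625/468
  leading term q^3: subtract (119619/885481)·h_5 from 13291/73398q^3 - 306773/146796q^2 - 866605/110097q + 16625/468 → -415587/3541924q^2 + 3590853/1770962q + 46298205/3541924
  leading term q^2: subtract (-415587/1725794)·h_6 from -415587/3541924q^2 + 3590853/1770962q + 46298205/3541924 → 945180/862897q + 4725900/862897
  leading term q: no divisor's leading term divides it; move 945180/862897q to the remainder.
  leading term 1: no divisor's leading term divides it; move 4725900/862897 to the remainder.
  remainder 945180/862897q + 4725900/862897 ≠ 0; add h_7 = 945180/862897q + 4725900/862897 to the basis.

The other S-polynomials (S(f_2,h_4), S(f_3,h_4), S(f_1,h_5), S(f_2,h_5), S(f_3,h_5), S(h_4,h_5), S(f_1,h_6), S(f_2,h_6), S(f_3,h_6), S(h_4,h_6), S(h_5,h_6), S(f_1,h_7), S(f_2,h_7), S(f_3,h_7), S(h_4,h_7), S(h_5,h_7), S(h_6,h_7)) all reduce to 0 modulo the current basis, so we have a Gröbner basis.
Inter-reduce: drop elements whose leading term is divisible by another's, tail-reduce, and make monic.
Reduced Gröbner basis: {p - 1, q + 5}.

A lex Gröbner basis eliminates variables successively. Here q + 5 depends only on q, with roots {-5}; lifting each root through the earlier basis elements recovers the full solutions.
  q = -5: the earlier basis element becomes p - 1 = 0, giving p = 1 — point (1, -5).
Each listed point satisfies every original equation (direct substitution).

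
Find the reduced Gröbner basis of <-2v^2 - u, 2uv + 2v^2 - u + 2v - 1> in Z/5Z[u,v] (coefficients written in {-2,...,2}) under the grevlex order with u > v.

G = {u^2 - 2u - v + 1, uv - u + v + 2, v^2 - 2u}

f_1 = -2v^2 - u, LT = v^2.
f_2 = 2uv + 2v^2 - u + 2v - 1, LT = uv.

S(f_1,f_2): lcm = uv^2. S = -v^3 - 2u^2 - 2uv - v^2 - 2v.
  reduce S modulo (f_1, f_2):
  remainder -2u^2 - u + 2v - 2 ≠ 0; add g_3 = -2u^2 - u + 2v - 2 to the basis.

The other S-polynomials (S(f_1,g_3), S(f_2,g_3)) all reduce to 0 modulo the current basis, so we have a Gröbner basis.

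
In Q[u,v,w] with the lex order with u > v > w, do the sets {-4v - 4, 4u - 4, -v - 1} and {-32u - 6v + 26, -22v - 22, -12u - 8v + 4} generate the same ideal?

For a fixed monomial order, each ideal has a unique reduced Gröbner basis; comparing bases decides equality.
Buchberger on the first generating set:
f_1 = -4v - 4, LT = v.
f_2 = 4u - 4, LT = u.
f_3 = -v - 1, LT = v.

The S-polynomials (S(f_1,f_2), S(f_1,f_3), S(f_2,f_3)) all reduce to 0 modulo the current basis, so we have a Gröbner basis.
Inter-reduce: drop elements whose leading term is divisible by another's, tail-reduce, and make monic.
Reduced Gröbner basis: {u - 1, v + 1}.

Buchberger on the second generating set:
h_1 = -32u - 6v + 26, LT = u.
h_2 = -22v - 22, LT = v.
h_3 = -12u - 8v + 4, LT = u.

The S-polynomials (S(h_1,h_2), S(h_1,h_3), S(h_2,h_3)) all reduce to 0 modulo the current basis, so we have a Gröbner basis.
Inter-reduce: drop elements whose leading term is divisible by another's, tail-reduce, and make monic.
Reduced Gröbner basis: {u - 1, v + 1}.

Same reduced basis, so the two generating sets span the same ideal.
The same test decides containment: I ⊆ J iff every generator of I reduces to 0 modulo a Gröbner basis of J.

Yes, the ideals are equal.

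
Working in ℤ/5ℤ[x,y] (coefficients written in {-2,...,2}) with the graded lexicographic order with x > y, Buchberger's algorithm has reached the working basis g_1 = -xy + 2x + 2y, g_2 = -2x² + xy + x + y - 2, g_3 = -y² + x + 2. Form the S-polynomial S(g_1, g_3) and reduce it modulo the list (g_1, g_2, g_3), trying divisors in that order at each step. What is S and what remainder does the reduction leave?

lcm(LM(g_1), LM(g_3)) = xy².
S = (lcm/LT(g_1))·g_1 − (lcm/LT(g_3))·g_3 = x² - 2xy - 2y² + 2x.
Reduce S modulo (g_1, g_2, g_3) in that order:
  leading term x²: subtract (2)·g_2 from x² - 2xy - 2y² + 2x → xy - 2y² - 2y - 1
  leading term xy: subtract (-1)·g_1 from xy - 2y² - 2y - 1 → -2y² + 2x - 1
  leading term y²: subtract (2)·g_3 from -2y² + 2x - 1 → 0
The remainder is 0, so this S-polynomial contributes no new basis element.

S(g_1, g_3) = x² - 2xy - 2y² + 2x; remainder on division = 0.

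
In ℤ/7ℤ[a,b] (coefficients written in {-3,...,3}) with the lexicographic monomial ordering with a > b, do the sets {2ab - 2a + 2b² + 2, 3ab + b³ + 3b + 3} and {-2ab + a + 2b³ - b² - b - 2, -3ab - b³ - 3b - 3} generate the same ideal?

Yes, the ideals are equal.

For a fixed monomial order, each ideal has a unique reduced Gröbner basis; comparing bases decides equality.
Buchberger on the first generating set:
f_1 = 2ab - 2a + 2b² + 2, LT = ab.
f_2 = 3ab + b³ + 3b + 3, LT = ab.

S(f_1,f_2): lcm = ab. S = -a + 2b³ + b² - b.
  leading term a: no divisor's leading term divides it; move -a to the remainder.
  leading term b³: no divisor's leading term divides it; move 2b³ to the remainder.
  leading term b²: no divisor's leading term divides it; move b² to the remainder.
  leading term b: no divisor's leading term divides it; move -b to the remainder.
  remainder -a + 2b³ + b² - b ≠ 0; add g_3 = -a + 2b³ + b² - b to the basis.

S(f_1,g_3): lcm = ab. S = -a + 2b⁴ + b³ + 1.
  leading term a: subtract (1)·g_3 from -a + 2b⁴ + b³ + 1 → 2b⁴ - b³ - b² + b + 1
  leading term b⁴: no divisor's leading term divides it; move 2b⁴ to the remainder.
  leading term b³: no divisor's leading term divides it; move -b³ to the remainder.
  leading term b²: no divisor's leading term divides it; move -b² to the remainder.
  leading term b: no divisor's leading term divides it; move b to the remainder.
  leading term 1: no divisor's leading term divides it; move 1 to the remainder.
  remainder 2b⁴ - b³ - b² + b + 1 ≠ 0; add g_4 = 2b⁴ - b³ - b² + b + 1 to the basis.

The other S-polynomials (S(f_2,g_3), S(f_1,g_4), S(f_2,g_4), S(g_3,g_4)) all reduce to 0 modulo the current basis, so we have a Gröbner basis.
Inter-reduce: drop elements whose leading term is divisible by another's, tail-reduce, and make monic.
Reduced Gröbner basis: {a - 2b³ - b² + b, b⁴ + 3b³ + 3b² - 3b - 3}.

Buchberger on the second generating set:
h_1 = -2ab + a + 2b³ - b² - b - 2, LT = ab.
h_2 = -3ab - b³ - 3b - 3, LT = ab.

S(h_1,h_2): lcm = ab. S = 3a + b³ - 3b² + 3b.
  leading term a: no divisor's leading term divides it; move 3a to the remainder.
  leading term b³: no divisor's leading term divides it; move b³ to the remainder.
  leading term b²: no divisor's leading term divides it; move -3b² to the remainder.
  leading term b: no divisor's leading term divides it; move 3b to the remainder.
  remainder 3a + b³ - 3b² + 3b ≠ 0; add k_3 = 3a + b³ - 3b² + 3b to the basis.

S(h_1,k_3): lcm = ab. S = 3a + 2b⁴ + 3b² - 3b + 1.
  leading term a: subtract (1)·k_3 from 3a + 2b⁴ + 3b² - 3b + 1 → 2b⁴ - b³ - b² + b + 1
  leading term b⁴: no divisor's leading term divides it; move 2b⁴ to the remainder.
  leading term b³: no divisor's leading term divides it; move -b³ to the remainder.
  leading term b²: no divisor's leading term divides it; move -b² to the remainder.
  leading term b: no divisor's leading term divides it; move b to the remainder.
  leading term 1: no divisor's leading term divides it; move 1 to the remainder.
  remainder 2b⁴ - b³ - b² + b + 1 ≠ 0; add k_4 = 2b⁴ - b³ - b² + b + 1 to the basis.

The other S-polynomials (S(h_2,k_3), S(h_1,k_4), S(h_2,k_4), S(k_3,k_4)) all reduce to 0 modulo the current basis, so we have a Gröbner basis.
Inter-reduce: drop elements whose leading term is divisible by another's, tail-reduce, and make monic.
Reduced Gröbner basis: {a - 2b³ - b² + b, b⁴ + 3b³ + 3b² - 3b - 3}.

The two bases agree; hence the ideals are identical.
The choice of monomial ordering does not affect the verdict — as long as both bases are computed under the same ordering, their equality decides ideal equality.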